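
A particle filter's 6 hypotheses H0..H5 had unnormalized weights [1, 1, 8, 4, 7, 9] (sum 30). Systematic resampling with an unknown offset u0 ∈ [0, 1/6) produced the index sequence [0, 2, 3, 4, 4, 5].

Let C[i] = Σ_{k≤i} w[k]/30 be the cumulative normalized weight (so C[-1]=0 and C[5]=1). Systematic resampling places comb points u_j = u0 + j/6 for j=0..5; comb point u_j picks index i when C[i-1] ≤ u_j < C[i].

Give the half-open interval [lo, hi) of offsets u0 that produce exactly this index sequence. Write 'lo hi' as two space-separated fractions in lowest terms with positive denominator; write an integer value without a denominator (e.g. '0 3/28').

C = [1/30, 1/15, 1/3, 7/15, 7/10, 1]
j=0 picked index 0: u0 ∈ [0, 1/30)
j=1 picked index 2: u0 ∈ [-1/10, 1/6)
j=2 picked index 3: u0 ∈ [0, 2/15)
j=3 picked index 4: u0 ∈ [-1/30, 1/5)
j=4 picked index 4: u0 ∈ [-1/5, 1/30)
j=5 picked index 5: u0 ∈ [-2/15, 1/6)
intersection: [0, 1/30)

0 1/30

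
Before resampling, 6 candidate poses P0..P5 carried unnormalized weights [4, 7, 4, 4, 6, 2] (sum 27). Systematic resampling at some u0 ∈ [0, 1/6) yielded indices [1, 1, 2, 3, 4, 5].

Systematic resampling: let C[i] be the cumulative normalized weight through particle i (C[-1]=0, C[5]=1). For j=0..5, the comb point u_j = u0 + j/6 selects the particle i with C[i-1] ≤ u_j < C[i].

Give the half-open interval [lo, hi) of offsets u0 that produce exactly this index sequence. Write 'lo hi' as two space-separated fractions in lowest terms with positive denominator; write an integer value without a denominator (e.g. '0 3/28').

4/27 1/6

C = [4/27, 11/27, 5/9, 19/27, 25/27, 1]
j=0 picked index 1: u0 ∈ [4/27, 11/27)
j=1 picked index 1: u0 ∈ [-1/54, 13/54)
j=2 picked index 2: u0 ∈ [2/27, 2/9)
j=3 picked index 3: u0 ∈ [1/18, 11/54)
j=4 picked index 4: u0 ∈ [1/27, 7/27)
j=5 picked index 5: u0 ∈ [5/54, 1/6)
intersection: [4/27, 1/6)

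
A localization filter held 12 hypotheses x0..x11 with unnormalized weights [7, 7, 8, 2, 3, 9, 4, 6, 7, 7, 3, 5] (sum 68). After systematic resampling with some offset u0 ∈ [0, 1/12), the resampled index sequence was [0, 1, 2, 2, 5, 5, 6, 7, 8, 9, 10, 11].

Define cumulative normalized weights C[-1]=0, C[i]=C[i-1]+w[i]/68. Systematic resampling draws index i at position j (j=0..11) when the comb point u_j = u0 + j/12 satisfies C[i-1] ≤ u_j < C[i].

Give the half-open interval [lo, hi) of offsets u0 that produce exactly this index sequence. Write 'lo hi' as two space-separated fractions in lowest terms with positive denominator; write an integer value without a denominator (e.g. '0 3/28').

C = [7/68, 7/34, 11/34, 6/17, 27/68, 9/17, 10/17, 23/34, 53/68, 15/17, 63/68, 1]
j=0 picked index 0: u0 ∈ [0, 7/68)
j=1 picked index 1: u0 ∈ [1/51, 25/204)
j=2 picked index 2: u0 ∈ [2/51, 8/51)
j=3 picked index 2: u0 ∈ [-3/68, 5/68)
j=4 picked index 5: u0 ∈ [13/204, 10/51)
j=5 picked index 5: u0 ∈ [-1/51, 23/204)
j=6 picked index 6: u0 ∈ [1/34, 3/34)
j=7 picked index 7: u0 ∈ [1/204, 19/204)
j=8 picked index 8: u0 ∈ [1/102, 23/204)
j=9 picked index 9: u0 ∈ [1/34, 9/68)
j=10 picked index 10: u0 ∈ [5/102, 19/204)
j=11 picked index 11: u0 ∈ [1/102, 1/12)
intersection: [13/204, 5/68)

13/204 5/68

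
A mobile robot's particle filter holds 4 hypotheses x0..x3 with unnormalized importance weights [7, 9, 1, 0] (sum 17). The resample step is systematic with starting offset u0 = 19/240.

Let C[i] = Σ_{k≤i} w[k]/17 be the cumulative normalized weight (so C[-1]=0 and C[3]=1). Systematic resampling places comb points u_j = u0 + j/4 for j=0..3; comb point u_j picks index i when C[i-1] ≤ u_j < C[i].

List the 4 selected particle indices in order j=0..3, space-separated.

C = [7/17, 16/17, 1, 1]
j=0: u_0=19/240 ∈ [0, 7/17) → index 0
j=1: u_1=79/240 ∈ [0, 7/17) → index 0
j=2: u_2=139/240 ∈ [7/17, 16/17) → index 1
j=3: u_3=199/240 ∈ [7/17, 16/17) → index 1

0 0 1 1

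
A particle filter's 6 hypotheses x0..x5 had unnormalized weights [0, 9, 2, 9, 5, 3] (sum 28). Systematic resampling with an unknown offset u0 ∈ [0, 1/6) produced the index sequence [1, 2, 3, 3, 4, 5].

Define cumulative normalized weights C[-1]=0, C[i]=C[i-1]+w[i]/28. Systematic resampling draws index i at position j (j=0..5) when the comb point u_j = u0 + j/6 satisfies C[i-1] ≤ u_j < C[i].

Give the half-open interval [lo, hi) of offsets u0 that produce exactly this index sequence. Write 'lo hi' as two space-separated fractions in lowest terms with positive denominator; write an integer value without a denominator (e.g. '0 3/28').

C = [0, 9/28, 11/28, 5/7, 25/28, 1]
j=0 picked index 1: u0 ∈ [0, 9/28)
j=1 picked index 2: u0 ∈ [13/84, 19/84)
j=2 picked index 3: u0 ∈ [5/84, 8/21)
j=3 picked index 3: u0 ∈ [-3/28, 3/14)
j=4 picked index 4: u0 ∈ [1/21, 19/84)
j=5 picked index 5: u0 ∈ [5/84, 1/6)
intersection: [13/84, 1/6)

13/84 1/6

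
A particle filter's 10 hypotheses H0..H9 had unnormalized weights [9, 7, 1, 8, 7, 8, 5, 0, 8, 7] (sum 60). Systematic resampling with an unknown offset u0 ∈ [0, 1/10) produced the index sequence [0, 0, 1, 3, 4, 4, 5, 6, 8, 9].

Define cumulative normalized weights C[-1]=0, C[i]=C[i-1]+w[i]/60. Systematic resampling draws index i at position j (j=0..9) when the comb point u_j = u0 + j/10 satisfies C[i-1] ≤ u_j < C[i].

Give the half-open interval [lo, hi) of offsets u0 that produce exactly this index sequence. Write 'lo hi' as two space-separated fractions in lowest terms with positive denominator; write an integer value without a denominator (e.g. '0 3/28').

1/60 1/30

C = [3/20, 4/15, 17/60, 5/12, 8/15, 2/3, 3/4, 3/4, 53/60, 1]
j=0 picked index 0: u0 ∈ [0, 3/20)
j=1 picked index 0: u0 ∈ [-1/10, 1/20)
j=2 picked index 1: u0 ∈ [-1/20, 1/15)
j=3 picked index 3: u0 ∈ [-1/60, 7/60)
j=4 picked index 4: u0 ∈ [1/60, 2/15)
j=5 picked index 4: u0 ∈ [-1/12, 1/30)
j=6 picked index 5: u0 ∈ [-1/15, 1/15)
j=7 picked index 6: u0 ∈ [-1/30, 1/20)
j=8 picked index 8: u0 ∈ [-1/20, 1/12)
j=9 picked index 9: u0 ∈ [-1/60, 1/10)
intersection: [1/60, 1/30)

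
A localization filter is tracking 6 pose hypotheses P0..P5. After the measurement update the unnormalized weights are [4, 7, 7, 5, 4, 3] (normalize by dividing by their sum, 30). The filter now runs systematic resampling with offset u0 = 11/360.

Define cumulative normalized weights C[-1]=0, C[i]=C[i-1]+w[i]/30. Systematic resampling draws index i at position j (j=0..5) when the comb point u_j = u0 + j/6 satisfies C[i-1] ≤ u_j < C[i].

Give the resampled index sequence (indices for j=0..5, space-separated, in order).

0 1 1 2 3 4

C = [2/15, 11/30, 3/5, 23/30, 9/10, 1]
j=0: u_0=11/360 ∈ [0, 2/15) → index 0
j=1: u_1=71/360 ∈ [2/15, 11/30) → index 1
j=2: u_2=131/360 ∈ [2/15, 11/30) → index 1
j=3: u_3=191/360 ∈ [11/30, 3/5) → index 2
j=4: u_4=251/360 ∈ [3/5, 23/30) → index 3
j=5: u_5=311/360 ∈ [23/30, 9/10) → index 4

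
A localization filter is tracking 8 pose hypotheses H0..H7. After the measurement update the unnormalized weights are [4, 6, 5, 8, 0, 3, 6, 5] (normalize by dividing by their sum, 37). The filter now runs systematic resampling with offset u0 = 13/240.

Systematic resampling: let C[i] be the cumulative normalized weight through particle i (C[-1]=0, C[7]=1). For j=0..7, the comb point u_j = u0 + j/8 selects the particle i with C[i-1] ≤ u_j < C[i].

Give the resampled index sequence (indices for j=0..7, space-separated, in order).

0 1 2 3 3 5 6 7

C = [4/37, 10/37, 15/37, 23/37, 23/37, 26/37, 32/37, 1]
j=0: u_0=13/240 ∈ [0, 4/37) → index 0
j=1: u_1=43/240 ∈ [4/37, 10/37) → index 1
j=2: u_2=73/240 ∈ [10/37, 15/37) → index 2
j=3: u_3=103/240 ∈ [15/37, 23/37) → index 3
j=4: u_4=133/240 ∈ [15/37, 23/37) → index 3
j=5: u_5=163/240 ∈ [23/37, 26/37) → index 5
j=6: u_6=193/240 ∈ [26/37, 32/37) → index 6
j=7: u_7=223/240 ∈ [32/37, 1) → index 7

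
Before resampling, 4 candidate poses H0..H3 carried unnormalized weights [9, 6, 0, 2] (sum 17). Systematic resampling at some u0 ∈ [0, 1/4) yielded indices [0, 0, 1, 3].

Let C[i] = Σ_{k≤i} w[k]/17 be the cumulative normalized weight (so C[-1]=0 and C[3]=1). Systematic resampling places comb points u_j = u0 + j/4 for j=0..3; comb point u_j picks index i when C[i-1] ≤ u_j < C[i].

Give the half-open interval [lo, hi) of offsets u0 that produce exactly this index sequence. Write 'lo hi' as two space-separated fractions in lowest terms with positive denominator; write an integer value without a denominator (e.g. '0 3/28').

9/68 1/4

C = [9/17, 15/17, 15/17, 1]
j=0 picked index 0: u0 ∈ [0, 9/17)
j=1 picked index 0: u0 ∈ [-1/4, 19/68)
j=2 picked index 1: u0 ∈ [1/34, 13/34)
j=3 picked index 3: u0 ∈ [9/68, 1/4)
intersection: [9/68, 1/4)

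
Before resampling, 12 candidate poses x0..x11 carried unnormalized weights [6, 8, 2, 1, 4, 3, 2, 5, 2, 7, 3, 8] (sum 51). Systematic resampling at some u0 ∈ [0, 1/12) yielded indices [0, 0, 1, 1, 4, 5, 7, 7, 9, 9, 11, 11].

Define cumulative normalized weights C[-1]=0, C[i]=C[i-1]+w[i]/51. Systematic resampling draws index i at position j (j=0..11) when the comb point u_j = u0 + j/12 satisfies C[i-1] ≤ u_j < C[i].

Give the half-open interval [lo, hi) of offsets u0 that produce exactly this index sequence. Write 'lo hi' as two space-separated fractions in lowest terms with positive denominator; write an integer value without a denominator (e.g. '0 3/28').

C = [2/17, 14/51, 16/51, 1/3, 7/17, 8/17, 26/51, 31/51, 11/17, 40/51, 43/51, 1]
j=0 picked index 0: u0 ∈ [0, 2/17)
j=1 picked index 0: u0 ∈ [-1/12, 7/204)
j=2 picked index 1: u0 ∈ [-5/102, 11/102)
j=3 picked index 1: u0 ∈ [-9/68, 5/204)
j=4 picked index 4: u0 ∈ [0, 4/51)
j=5 picked index 5: u0 ∈ [-1/204, 11/204)
j=6 picked index 7: u0 ∈ [1/102, 11/102)
j=7 picked index 7: u0 ∈ [-5/68, 5/204)
j=8 picked index 9: u0 ∈ [-1/51, 2/17)
j=9 picked index 9: u0 ∈ [-7/68, 7/204)
j=10 picked index 11: u0 ∈ [1/102, 1/6)
j=11 picked index 11: u0 ∈ [-5/68, 1/12)
intersection: [1/102, 5/204)

1/102 5/204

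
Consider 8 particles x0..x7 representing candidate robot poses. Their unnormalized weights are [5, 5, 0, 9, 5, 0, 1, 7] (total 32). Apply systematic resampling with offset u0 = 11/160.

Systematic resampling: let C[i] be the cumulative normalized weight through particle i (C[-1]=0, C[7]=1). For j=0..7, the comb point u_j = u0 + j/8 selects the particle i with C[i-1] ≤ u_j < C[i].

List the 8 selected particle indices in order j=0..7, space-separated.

0 1 3 3 3 4 7 7

C = [5/32, 5/16, 5/16, 19/32, 3/4, 3/4, 25/32, 1]
j=0: u_0=11/160 ∈ [0, 5/32) → index 0
j=1: u_1=31/160 ∈ [5/32, 5/16) → index 1
j=2: u_2=51/160 ∈ [5/16, 19/32) → index 3
j=3: u_3=71/160 ∈ [5/16, 19/32) → index 3
j=4: u_4=91/160 ∈ [5/16, 19/32) → index 3
j=5: u_5=111/160 ∈ [19/32, 3/4) → index 4
j=6: u_6=131/160 ∈ [25/32, 1) → index 7
j=7: u_7=151/160 ∈ [25/32, 1) → index 7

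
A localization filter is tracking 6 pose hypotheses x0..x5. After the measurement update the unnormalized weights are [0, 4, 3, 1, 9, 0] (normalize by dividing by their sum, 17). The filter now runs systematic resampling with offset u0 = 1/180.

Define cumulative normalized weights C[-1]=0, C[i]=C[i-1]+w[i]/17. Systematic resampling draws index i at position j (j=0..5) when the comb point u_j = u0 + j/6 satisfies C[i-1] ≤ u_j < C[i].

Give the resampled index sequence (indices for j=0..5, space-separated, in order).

1 1 2 4 4 4

C = [0, 4/17, 7/17, 8/17, 1, 1]
j=0: u_0=1/180 ∈ [0, 4/17) → index 1
j=1: u_1=31/180 ∈ [0, 4/17) → index 1
j=2: u_2=61/180 ∈ [4/17, 7/17) → index 2
j=3: u_3=91/180 ∈ [8/17, 1) → index 4
j=4: u_4=121/180 ∈ [8/17, 1) → index 4
j=5: u_5=151/180 ∈ [8/17, 1) → index 4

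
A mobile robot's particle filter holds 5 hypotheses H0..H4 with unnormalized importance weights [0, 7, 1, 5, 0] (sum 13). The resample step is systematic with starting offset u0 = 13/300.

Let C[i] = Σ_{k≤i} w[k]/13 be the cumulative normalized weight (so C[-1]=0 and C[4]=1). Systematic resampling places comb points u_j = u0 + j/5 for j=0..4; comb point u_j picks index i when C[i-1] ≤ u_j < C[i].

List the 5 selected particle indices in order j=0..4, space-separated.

1 1 1 3 3

C = [0, 7/13, 8/13, 1, 1]
j=0: u_0=13/300 ∈ [0, 7/13) → index 1
j=1: u_1=73/300 ∈ [0, 7/13) → index 1
j=2: u_2=133/300 ∈ [0, 7/13) → index 1
j=3: u_3=193/300 ∈ [8/13, 1) → index 3
j=4: u_4=253/300 ∈ [8/13, 1) → index 3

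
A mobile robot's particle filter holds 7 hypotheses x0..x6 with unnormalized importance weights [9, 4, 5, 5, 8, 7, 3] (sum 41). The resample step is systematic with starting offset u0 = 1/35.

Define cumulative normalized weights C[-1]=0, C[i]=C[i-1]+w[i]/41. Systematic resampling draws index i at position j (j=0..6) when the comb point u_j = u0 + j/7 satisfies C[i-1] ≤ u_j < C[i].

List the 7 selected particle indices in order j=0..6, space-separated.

0 0 1 3 4 4 5

C = [9/41, 13/41, 18/41, 23/41, 31/41, 38/41, 1]
j=0: u_0=1/35 ∈ [0, 9/41) → index 0
j=1: u_1=6/35 ∈ [0, 9/41) → index 0
j=2: u_2=11/35 ∈ [9/41, 13/41) → index 1
j=3: u_3=16/35 ∈ [18/41, 23/41) → index 3
j=4: u_4=3/5 ∈ [23/41, 31/41) → index 4
j=5: u_5=26/35 ∈ [23/41, 31/41) → index 4
j=6: u_6=31/35 ∈ [31/41, 38/41) → index 5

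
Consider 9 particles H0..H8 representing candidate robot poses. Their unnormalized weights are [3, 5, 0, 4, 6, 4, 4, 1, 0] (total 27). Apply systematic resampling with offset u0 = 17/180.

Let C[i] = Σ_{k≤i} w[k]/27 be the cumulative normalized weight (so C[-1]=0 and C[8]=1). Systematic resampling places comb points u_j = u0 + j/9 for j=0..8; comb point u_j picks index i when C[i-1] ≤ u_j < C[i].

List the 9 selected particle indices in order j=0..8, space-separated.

C = [1/9, 8/27, 8/27, 4/9, 2/3, 22/27, 26/27, 1, 1]
j=0: u_0=17/180 ∈ [0, 1/9) → index 0
j=1: u_1=37/180 ∈ [1/9, 8/27) → index 1
j=2: u_2=19/60 ∈ [8/27, 4/9) → index 3
j=3: u_3=77/180 ∈ [8/27, 4/9) → index 3
j=4: u_4=97/180 ∈ [4/9, 2/3) → index 4
j=5: u_5=13/20 ∈ [4/9, 2/3) → index 4
j=6: u_6=137/180 ∈ [2/3, 22/27) → index 5
j=7: u_7=157/180 ∈ [22/27, 26/27) → index 6
j=8: u_8=59/60 ∈ [26/27, 1) → index 7

0 1 3 3 4 4 5 6 7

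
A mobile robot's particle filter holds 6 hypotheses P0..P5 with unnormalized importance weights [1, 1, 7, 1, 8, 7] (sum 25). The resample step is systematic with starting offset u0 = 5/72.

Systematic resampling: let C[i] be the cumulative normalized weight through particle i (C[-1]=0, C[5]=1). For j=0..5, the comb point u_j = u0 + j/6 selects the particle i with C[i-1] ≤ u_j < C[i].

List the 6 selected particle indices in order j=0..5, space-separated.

C = [1/25, 2/25, 9/25, 2/5, 18/25, 1]
j=0: u_0=5/72 ∈ [1/25, 2/25) → index 1
j=1: u_1=17/72 ∈ [2/25, 9/25) → index 2
j=2: u_2=29/72 ∈ [2/5, 18/25) → index 4
j=3: u_3=41/72 ∈ [2/5, 18/25) → index 4
j=4: u_4=53/72 ∈ [18/25, 1) → index 5
j=5: u_5=65/72 ∈ [18/25, 1) → index 5

1 2 4 4 5 5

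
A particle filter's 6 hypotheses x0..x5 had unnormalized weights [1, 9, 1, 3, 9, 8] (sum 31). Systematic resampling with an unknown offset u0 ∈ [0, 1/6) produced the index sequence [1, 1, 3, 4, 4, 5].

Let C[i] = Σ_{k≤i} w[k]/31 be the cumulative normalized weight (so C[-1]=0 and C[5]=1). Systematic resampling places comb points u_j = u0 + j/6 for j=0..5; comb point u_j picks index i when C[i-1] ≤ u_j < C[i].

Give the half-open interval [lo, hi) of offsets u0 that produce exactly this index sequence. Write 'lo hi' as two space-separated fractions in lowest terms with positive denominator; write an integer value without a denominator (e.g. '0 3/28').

1/31 7/93

C = [1/31, 10/31, 11/31, 14/31, 23/31, 1]
j=0 picked index 1: u0 ∈ [1/31, 10/31)
j=1 picked index 1: u0 ∈ [-25/186, 29/186)
j=2 picked index 3: u0 ∈ [2/93, 11/93)
j=3 picked index 4: u0 ∈ [-3/62, 15/62)
j=4 picked index 4: u0 ∈ [-20/93, 7/93)
j=5 picked index 5: u0 ∈ [-17/186, 1/6)
intersection: [1/31, 7/93)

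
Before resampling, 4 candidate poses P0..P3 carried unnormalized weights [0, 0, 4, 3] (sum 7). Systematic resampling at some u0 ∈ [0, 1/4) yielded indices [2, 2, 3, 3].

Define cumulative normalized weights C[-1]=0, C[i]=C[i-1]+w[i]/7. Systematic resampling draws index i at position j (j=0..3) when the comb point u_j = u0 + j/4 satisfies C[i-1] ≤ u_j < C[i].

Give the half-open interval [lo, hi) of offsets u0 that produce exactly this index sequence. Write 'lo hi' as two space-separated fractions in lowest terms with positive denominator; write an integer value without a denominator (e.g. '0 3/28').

C = [0, 0, 4/7, 1]
j=0 picked index 2: u0 ∈ [0, 4/7)
j=1 picked index 2: u0 ∈ [-1/4, 9/28)
j=2 picked index 3: u0 ∈ [1/14, 1/2)
j=3 picked index 3: u0 ∈ [-5/28, 1/4)
intersection: [1/14, 1/4)

1/14 1/4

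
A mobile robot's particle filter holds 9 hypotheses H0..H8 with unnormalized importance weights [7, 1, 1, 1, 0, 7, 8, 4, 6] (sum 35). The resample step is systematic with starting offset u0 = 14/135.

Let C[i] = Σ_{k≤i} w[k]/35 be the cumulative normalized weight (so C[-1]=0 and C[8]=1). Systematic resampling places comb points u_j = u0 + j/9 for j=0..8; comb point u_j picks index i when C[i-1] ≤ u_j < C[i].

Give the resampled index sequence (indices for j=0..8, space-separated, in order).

0 1 5 5 6 6 7 8 8

C = [1/5, 8/35, 9/35, 2/7, 2/7, 17/35, 5/7, 29/35, 1]
j=0: u_0=14/135 ∈ [0, 1/5) → index 0
j=1: u_1=29/135 ∈ [1/5, 8/35) → index 1
j=2: u_2=44/135 ∈ [2/7, 17/35) → index 5
j=3: u_3=59/135 ∈ [2/7, 17/35) → index 5
j=4: u_4=74/135 ∈ [17/35, 5/7) → index 6
j=5: u_5=89/135 ∈ [17/35, 5/7) → index 6
j=6: u_6=104/135 ∈ [5/7, 29/35) → index 7
j=7: u_7=119/135 ∈ [29/35, 1) → index 8
j=8: u_8=134/135 ∈ [29/35, 1) → index 8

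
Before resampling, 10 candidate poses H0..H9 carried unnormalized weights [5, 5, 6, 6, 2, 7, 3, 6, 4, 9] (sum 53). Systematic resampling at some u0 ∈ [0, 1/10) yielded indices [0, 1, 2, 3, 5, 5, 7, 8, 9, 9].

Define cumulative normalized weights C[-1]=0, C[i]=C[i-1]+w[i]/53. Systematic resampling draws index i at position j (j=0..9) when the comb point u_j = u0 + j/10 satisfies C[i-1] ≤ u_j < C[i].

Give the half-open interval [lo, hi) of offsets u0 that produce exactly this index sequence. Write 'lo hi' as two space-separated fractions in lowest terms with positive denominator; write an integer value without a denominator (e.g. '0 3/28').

C = [5/53, 10/53, 16/53, 22/53, 24/53, 31/53, 34/53, 40/53, 44/53, 1]
j=0 picked index 0: u0 ∈ [0, 5/53)
j=1 picked index 1: u0 ∈ [-3/530, 47/530)
j=2 picked index 2: u0 ∈ [-3/265, 27/265)
j=3 picked index 3: u0 ∈ [1/530, 61/530)
j=4 picked index 5: u0 ∈ [14/265, 49/265)
j=5 picked index 5: u0 ∈ [-5/106, 9/106)
j=6 picked index 7: u0 ∈ [11/265, 41/265)
j=7 picked index 8: u0 ∈ [29/530, 69/530)
j=8 picked index 9: u0 ∈ [8/265, 1/5)
j=9 picked index 9: u0 ∈ [-37/530, 1/10)
intersection: [29/530, 9/106)

29/530 9/106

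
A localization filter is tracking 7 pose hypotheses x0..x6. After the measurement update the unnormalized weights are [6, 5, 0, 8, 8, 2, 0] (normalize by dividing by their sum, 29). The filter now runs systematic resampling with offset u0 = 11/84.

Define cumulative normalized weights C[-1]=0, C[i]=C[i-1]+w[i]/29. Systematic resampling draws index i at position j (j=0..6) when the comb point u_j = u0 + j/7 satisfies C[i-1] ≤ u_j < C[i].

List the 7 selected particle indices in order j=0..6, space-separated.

0 1 3 3 4 4 5

C = [6/29, 11/29, 11/29, 19/29, 27/29, 1, 1]
j=0: u_0=11/84 ∈ [0, 6/29) → index 0
j=1: u_1=23/84 ∈ [6/29, 11/29) → index 1
j=2: u_2=5/12 ∈ [11/29, 19/29) → index 3
j=3: u_3=47/84 ∈ [11/29, 19/29) → index 3
j=4: u_4=59/84 ∈ [19/29, 27/29) → index 4
j=5: u_5=71/84 ∈ [19/29, 27/29) → index 4
j=6: u_6=83/84 ∈ [27/29, 1) → index 5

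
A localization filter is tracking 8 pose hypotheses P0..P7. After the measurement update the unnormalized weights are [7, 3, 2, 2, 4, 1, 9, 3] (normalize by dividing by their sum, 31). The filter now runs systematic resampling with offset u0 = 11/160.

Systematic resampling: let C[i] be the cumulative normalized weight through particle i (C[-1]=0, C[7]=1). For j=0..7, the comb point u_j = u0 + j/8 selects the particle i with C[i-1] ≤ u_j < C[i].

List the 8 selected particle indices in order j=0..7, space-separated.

0 0 1 3 4 6 6 7

C = [7/31, 10/31, 12/31, 14/31, 18/31, 19/31, 28/31, 1]
j=0: u_0=11/160 ∈ [0, 7/31) → index 0
j=1: u_1=31/160 ∈ [0, 7/31) → index 0
j=2: u_2=51/160 ∈ [7/31, 10/31) → index 1
j=3: u_3=71/160 ∈ [12/31, 14/31) → index 3
j=4: u_4=91/160 ∈ [14/31, 18/31) → index 4
j=5: u_5=111/160 ∈ [19/31, 28/31) → index 6
j=6: u_6=131/160 ∈ [19/31, 28/31) → index 6
j=7: u_7=151/160 ∈ [28/31, 1) → index 7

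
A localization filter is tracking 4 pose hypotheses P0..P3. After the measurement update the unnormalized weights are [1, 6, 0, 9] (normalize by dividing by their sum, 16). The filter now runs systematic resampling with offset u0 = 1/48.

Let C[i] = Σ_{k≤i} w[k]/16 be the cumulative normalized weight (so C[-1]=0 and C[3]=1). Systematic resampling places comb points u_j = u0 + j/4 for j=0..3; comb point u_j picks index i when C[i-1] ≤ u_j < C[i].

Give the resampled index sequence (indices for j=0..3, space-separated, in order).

0 1 3 3

C = [1/16, 7/16, 7/16, 1]
j=0: u_0=1/48 ∈ [0, 1/16) → index 0
j=1: u_1=13/48 ∈ [1/16, 7/16) → index 1
j=2: u_2=25/48 ∈ [7/16, 1) → index 3
j=3: u_3=37/48 ∈ [7/16, 1) → index 3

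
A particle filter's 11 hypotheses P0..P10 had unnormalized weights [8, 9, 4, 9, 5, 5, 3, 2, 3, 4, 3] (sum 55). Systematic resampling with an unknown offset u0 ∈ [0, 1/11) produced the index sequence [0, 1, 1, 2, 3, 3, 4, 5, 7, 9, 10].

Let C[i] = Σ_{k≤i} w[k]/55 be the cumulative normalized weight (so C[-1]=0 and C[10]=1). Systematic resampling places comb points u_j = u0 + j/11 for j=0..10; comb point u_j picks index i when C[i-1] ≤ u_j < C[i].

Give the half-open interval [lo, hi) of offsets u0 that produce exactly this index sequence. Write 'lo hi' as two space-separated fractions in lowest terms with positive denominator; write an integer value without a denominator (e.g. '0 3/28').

C = [8/55, 17/55, 21/55, 6/11, 7/11, 8/11, 43/55, 9/11, 48/55, 52/55, 1]
j=0 picked index 0: u0 ∈ [0, 8/55)
j=1 picked index 1: u0 ∈ [3/55, 12/55)
j=2 picked index 1: u0 ∈ [-2/55, 7/55)
j=3 picked index 2: u0 ∈ [2/55, 6/55)
j=4 picked index 3: u0 ∈ [1/55, 2/11)
j=5 picked index 3: u0 ∈ [-4/55, 1/11)
j=6 picked index 4: u0 ∈ [0, 1/11)
j=7 picked index 5: u0 ∈ [0, 1/11)
j=8 picked index 7: u0 ∈ [3/55, 1/11)
j=9 picked index 9: u0 ∈ [3/55, 7/55)
j=10 picked index 10: u0 ∈ [2/55, 1/11)
intersection: [3/55, 1/11)

3/55 1/11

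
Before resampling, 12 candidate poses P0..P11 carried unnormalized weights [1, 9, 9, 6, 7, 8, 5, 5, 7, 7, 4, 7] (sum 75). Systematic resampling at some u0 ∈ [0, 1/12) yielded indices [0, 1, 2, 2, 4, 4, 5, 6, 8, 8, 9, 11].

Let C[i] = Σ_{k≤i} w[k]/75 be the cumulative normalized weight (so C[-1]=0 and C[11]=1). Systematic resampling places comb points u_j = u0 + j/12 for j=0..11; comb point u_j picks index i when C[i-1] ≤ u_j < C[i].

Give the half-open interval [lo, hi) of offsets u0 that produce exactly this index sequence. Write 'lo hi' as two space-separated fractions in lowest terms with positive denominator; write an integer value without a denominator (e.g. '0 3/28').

C = [1/75, 2/15, 19/75, 1/3, 32/75, 8/15, 3/5, 2/3, 19/25, 64/75, 68/75, 1]
j=0 picked index 0: u0 ∈ [0, 1/75)
j=1 picked index 1: u0 ∈ [-7/100, 1/20)
j=2 picked index 2: u0 ∈ [-1/30, 13/150)
j=3 picked index 2: u0 ∈ [-7/60, 1/300)
j=4 picked index 4: u0 ∈ [0, 7/75)
j=5 picked index 4: u0 ∈ [-1/12, 1/100)
j=6 picked index 5: u0 ∈ [-11/150, 1/30)
j=7 picked index 6: u0 ∈ [-1/20, 1/60)
j=8 picked index 8: u0 ∈ [0, 7/75)
j=9 picked index 8: u0 ∈ [-1/12, 1/100)
j=10 picked index 9: u0 ∈ [-11/150, 1/50)
j=11 picked index 11: u0 ∈ [-1/100, 1/12)
intersection: [0, 1/300)

0 1/300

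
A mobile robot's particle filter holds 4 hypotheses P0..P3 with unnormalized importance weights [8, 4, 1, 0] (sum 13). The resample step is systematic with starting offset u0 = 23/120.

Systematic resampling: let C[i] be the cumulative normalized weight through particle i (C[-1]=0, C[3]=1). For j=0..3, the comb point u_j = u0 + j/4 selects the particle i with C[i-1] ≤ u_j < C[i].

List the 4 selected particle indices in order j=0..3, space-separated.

C = [8/13, 12/13, 1, 1]
j=0: u_0=23/120 ∈ [0, 8/13) → index 0
j=1: u_1=53/120 ∈ [0, 8/13) → index 0
j=2: u_2=83/120 ∈ [8/13, 12/13) → index 1
j=3: u_3=113/120 ∈ [12/13, 1) → index 2

0 0 1 2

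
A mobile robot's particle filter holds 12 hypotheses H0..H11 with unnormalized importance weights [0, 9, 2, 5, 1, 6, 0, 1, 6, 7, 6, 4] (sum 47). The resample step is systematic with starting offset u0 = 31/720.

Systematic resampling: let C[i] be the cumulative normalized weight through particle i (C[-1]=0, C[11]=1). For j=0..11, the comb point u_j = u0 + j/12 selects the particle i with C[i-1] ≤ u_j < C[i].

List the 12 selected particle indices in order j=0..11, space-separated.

1 1 2 3 5 5 8 8 9 10 10 11

C = [0, 9/47, 11/47, 16/47, 17/47, 23/47, 23/47, 24/47, 30/47, 37/47, 43/47, 1]
j=0: u_0=31/720 ∈ [0, 9/47) → index 1
j=1: u_1=91/720 ∈ [0, 9/47) → index 1
j=2: u_2=151/720 ∈ [9/47, 11/47) → index 2
j=3: u_3=211/720 ∈ [11/47, 16/47) → index 3
j=4: u_4=271/720 ∈ [17/47, 23/47) → index 5
j=5: u_5=331/720 ∈ [17/47, 23/47) → index 5
j=6: u_6=391/720 ∈ [24/47, 30/47) → index 8
j=7: u_7=451/720 ∈ [24/47, 30/47) → index 8
j=8: u_8=511/720 ∈ [30/47, 37/47) → index 9
j=9: u_9=571/720 ∈ [37/47, 43/47) → index 10
j=10: u_10=631/720 ∈ [37/47, 43/47) → index 10
j=11: u_11=691/720 ∈ [43/47, 1) → index 11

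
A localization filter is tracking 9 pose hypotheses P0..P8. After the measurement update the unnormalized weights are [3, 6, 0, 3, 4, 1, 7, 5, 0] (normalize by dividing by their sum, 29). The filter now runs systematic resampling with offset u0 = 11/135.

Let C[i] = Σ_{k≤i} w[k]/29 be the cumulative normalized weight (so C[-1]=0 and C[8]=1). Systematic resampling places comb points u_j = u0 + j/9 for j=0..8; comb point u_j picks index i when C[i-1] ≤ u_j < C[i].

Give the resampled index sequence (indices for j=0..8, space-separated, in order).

0 1 1 4 4 6 6 7 7

C = [3/29, 9/29, 9/29, 12/29, 16/29, 17/29, 24/29, 1, 1]
j=0: u_0=11/135 ∈ [0, 3/29) → index 0
j=1: u_1=26/135 ∈ [3/29, 9/29) → index 1
j=2: u_2=41/135 ∈ [3/29, 9/29) → index 1
j=3: u_3=56/135 ∈ [12/29, 16/29) → index 4
j=4: u_4=71/135 ∈ [12/29, 16/29) → index 4
j=5: u_5=86/135 ∈ [17/29, 24/29) → index 6
j=6: u_6=101/135 ∈ [17/29, 24/29) → index 6
j=7: u_7=116/135 ∈ [24/29, 1) → index 7
j=8: u_8=131/135 ∈ [24/29, 1) → index 7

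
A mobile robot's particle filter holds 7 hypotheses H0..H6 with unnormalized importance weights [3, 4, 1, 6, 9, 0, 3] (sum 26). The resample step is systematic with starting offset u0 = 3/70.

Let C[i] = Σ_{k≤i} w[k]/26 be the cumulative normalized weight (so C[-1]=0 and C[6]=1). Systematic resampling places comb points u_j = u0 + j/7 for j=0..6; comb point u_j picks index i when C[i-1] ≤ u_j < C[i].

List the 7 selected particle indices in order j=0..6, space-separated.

C = [3/26, 7/26, 4/13, 7/13, 23/26, 23/26, 1]
j=0: u_0=3/70 ∈ [0, 3/26) → index 0
j=1: u_1=13/70 ∈ [3/26, 7/26) → index 1
j=2: u_2=23/70 ∈ [4/13, 7/13) → index 3
j=3: u_3=33/70 ∈ [4/13, 7/13) → index 3
j=4: u_4=43/70 ∈ [7/13, 23/26) → index 4
j=5: u_5=53/70 ∈ [7/13, 23/26) → index 4
j=6: u_6=9/10 ∈ [23/26, 1) → index 6

0 1 3 3 4 4 6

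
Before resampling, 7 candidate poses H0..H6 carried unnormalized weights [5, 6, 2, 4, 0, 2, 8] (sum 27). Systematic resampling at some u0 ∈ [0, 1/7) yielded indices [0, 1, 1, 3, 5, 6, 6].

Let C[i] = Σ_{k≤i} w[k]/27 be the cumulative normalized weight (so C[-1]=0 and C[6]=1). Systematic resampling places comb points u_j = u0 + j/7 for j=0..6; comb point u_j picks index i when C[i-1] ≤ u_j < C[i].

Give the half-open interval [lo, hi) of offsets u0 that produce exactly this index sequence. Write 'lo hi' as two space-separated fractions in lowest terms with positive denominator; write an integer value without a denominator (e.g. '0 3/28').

C = [5/27, 11/27, 13/27, 17/27, 17/27, 19/27, 1]
j=0 picked index 0: u0 ∈ [0, 5/27)
j=1 picked index 1: u0 ∈ [8/189, 50/189)
j=2 picked index 1: u0 ∈ [-19/189, 23/189)
j=3 picked index 3: u0 ∈ [10/189, 38/189)
j=4 picked index 5: u0 ∈ [11/189, 25/189)
j=5 picked index 6: u0 ∈ [-2/189, 2/7)
j=6 picked index 6: u0 ∈ [-29/189, 1/7)
intersection: [11/189, 23/189)

11/189 23/189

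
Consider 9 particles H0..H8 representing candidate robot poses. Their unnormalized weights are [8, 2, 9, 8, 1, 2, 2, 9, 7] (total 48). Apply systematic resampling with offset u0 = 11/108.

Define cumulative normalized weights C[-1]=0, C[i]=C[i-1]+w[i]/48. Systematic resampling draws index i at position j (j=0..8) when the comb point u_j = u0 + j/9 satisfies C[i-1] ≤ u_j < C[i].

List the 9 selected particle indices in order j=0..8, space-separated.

0 2 2 3 3 6 7 8 8

C = [1/6, 5/24, 19/48, 9/16, 7/12, 5/8, 2/3, 41/48, 1]
j=0: u_0=11/108 ∈ [0, 1/6) → index 0
j=1: u_1=23/108 ∈ [5/24, 19/48) → index 2
j=2: u_2=35/108 ∈ [5/24, 19/48) → index 2
j=3: u_3=47/108 ∈ [19/48, 9/16) → index 3
j=4: u_4=59/108 ∈ [19/48, 9/16) → index 3
j=5: u_5=71/108 ∈ [5/8, 2/3) → index 6
j=6: u_6=83/108 ∈ [2/3, 41/48) → index 7
j=7: u_7=95/108 ∈ [41/48, 1) → index 8
j=8: u_8=107/108 ∈ [41/48, 1) → index 8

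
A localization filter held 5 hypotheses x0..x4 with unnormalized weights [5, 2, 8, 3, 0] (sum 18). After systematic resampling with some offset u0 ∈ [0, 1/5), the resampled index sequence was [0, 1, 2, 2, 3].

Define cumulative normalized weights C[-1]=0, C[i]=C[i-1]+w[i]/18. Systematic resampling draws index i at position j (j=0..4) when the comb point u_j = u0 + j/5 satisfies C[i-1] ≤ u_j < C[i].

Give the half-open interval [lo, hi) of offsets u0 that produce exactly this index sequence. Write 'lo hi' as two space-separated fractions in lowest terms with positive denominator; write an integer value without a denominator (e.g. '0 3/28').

C = [5/18, 7/18, 5/6, 1, 1]
j=0 picked index 0: u0 ∈ [0, 5/18)
j=1 picked index 1: u0 ∈ [7/90, 17/90)
j=2 picked index 2: u0 ∈ [-1/90, 13/30)
j=3 picked index 2: u0 ∈ [-19/90, 7/30)
j=4 picked index 3: u0 ∈ [1/30, 1/5)
intersection: [7/90, 17/90)

7/90 17/90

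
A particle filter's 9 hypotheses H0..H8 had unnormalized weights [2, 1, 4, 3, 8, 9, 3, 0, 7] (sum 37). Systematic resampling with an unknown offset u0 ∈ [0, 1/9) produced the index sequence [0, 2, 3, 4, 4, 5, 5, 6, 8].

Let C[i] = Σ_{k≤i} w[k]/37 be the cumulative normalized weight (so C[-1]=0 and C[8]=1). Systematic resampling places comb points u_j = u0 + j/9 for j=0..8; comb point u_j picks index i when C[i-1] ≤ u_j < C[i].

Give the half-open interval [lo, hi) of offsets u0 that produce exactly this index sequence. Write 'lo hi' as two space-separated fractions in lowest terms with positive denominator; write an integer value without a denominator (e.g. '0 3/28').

C = [2/37, 3/37, 7/37, 10/37, 18/37, 27/37, 30/37, 30/37, 1]
j=0 picked index 0: u0 ∈ [0, 2/37)
j=1 picked index 2: u0 ∈ [-10/333, 26/333)
j=2 picked index 3: u0 ∈ [-11/333, 16/333)
j=3 picked index 4: u0 ∈ [-7/111, 17/111)
j=4 picked index 4: u0 ∈ [-58/333, 14/333)
j=5 picked index 5: u0 ∈ [-23/333, 58/333)
j=6 picked index 5: u0 ∈ [-20/111, 7/111)
j=7 picked index 6: u0 ∈ [-16/333, 11/333)
j=8 picked index 8: u0 ∈ [-26/333, 1/9)
intersection: [0, 11/333)

0 11/333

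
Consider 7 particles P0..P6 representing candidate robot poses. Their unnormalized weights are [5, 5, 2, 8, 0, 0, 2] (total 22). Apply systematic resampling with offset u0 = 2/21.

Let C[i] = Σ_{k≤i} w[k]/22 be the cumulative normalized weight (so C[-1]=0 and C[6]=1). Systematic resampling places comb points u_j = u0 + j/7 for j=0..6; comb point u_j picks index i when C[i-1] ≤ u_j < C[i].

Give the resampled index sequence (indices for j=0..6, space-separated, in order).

C = [5/22, 5/11, 6/11, 10/11, 10/11, 10/11, 1]
j=0: u_0=2/21 ∈ [0, 5/22) → index 0
j=1: u_1=5/21 ∈ [5/22, 5/11) → index 1
j=2: u_2=8/21 ∈ [5/22, 5/11) → index 1
j=3: u_3=11/21 ∈ [5/11, 6/11) → index 2
j=4: u_4=2/3 ∈ [6/11, 10/11) → index 3
j=5: u_5=17/21 ∈ [6/11, 10/11) → index 3
j=6: u_6=20/21 ∈ [10/11, 1) → index 6

0 1 1 2 3 3 6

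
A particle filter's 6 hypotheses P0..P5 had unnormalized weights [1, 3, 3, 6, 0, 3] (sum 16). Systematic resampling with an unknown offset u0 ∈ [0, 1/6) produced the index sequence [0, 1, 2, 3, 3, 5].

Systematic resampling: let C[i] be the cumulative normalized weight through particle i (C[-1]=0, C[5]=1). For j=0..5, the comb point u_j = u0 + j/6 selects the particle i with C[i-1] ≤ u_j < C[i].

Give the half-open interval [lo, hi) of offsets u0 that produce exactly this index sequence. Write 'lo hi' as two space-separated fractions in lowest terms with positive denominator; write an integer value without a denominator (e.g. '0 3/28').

C = [1/16, 1/4, 7/16, 13/16, 13/16, 1]
j=0 picked index 0: u0 ∈ [0, 1/16)
j=1 picked index 1: u0 ∈ [-5/48, 1/12)
j=2 picked index 2: u0 ∈ [-1/12, 5/48)
j=3 picked index 3: u0 ∈ [-1/16, 5/16)
j=4 picked index 3: u0 ∈ [-11/48, 7/48)
j=5 picked index 5: u0 ∈ [-1/48, 1/6)
intersection: [0, 1/16)

0 1/16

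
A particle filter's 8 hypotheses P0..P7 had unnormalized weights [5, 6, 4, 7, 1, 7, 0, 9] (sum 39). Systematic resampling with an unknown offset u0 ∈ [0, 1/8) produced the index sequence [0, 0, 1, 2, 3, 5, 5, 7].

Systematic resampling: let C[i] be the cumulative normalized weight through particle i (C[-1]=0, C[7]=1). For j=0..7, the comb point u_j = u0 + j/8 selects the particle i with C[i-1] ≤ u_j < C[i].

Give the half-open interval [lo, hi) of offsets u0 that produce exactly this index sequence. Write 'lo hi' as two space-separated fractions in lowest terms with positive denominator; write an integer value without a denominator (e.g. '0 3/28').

C = [5/39, 11/39, 5/13, 22/39, 23/39, 10/13, 10/13, 1]
j=0 picked index 0: u0 ∈ [0, 5/39)
j=1 picked index 0: u0 ∈ [-1/8, 1/312)
j=2 picked index 1: u0 ∈ [-19/156, 5/156)
j=3 picked index 2: u0 ∈ [-29/312, 1/104)
j=4 picked index 3: u0 ∈ [-3/26, 5/78)
j=5 picked index 5: u0 ∈ [-11/312, 15/104)
j=6 picked index 5: u0 ∈ [-25/156, 1/52)
j=7 picked index 7: u0 ∈ [-11/104, 1/8)
intersection: [0, 1/312)

0 1/312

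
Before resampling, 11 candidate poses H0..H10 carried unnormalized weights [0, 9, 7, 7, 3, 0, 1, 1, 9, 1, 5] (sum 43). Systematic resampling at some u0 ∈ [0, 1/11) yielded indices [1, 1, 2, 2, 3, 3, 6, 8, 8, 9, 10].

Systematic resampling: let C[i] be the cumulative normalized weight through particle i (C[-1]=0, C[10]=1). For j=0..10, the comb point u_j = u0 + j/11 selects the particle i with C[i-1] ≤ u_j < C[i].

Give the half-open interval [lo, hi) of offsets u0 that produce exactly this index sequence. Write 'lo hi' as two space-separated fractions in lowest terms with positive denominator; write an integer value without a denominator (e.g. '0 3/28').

28/473 31/473

C = [0, 9/43, 16/43, 23/43, 26/43, 26/43, 27/43, 28/43, 37/43, 38/43, 1]
j=0 picked index 1: u0 ∈ [0, 9/43)
j=1 picked index 1: u0 ∈ [-1/11, 56/473)
j=2 picked index 2: u0 ∈ [13/473, 90/473)
j=3 picked index 2: u0 ∈ [-30/473, 47/473)
j=4 picked index 3: u0 ∈ [4/473, 81/473)
j=5 picked index 3: u0 ∈ [-39/473, 38/473)
j=6 picked index 6: u0 ∈ [28/473, 39/473)
j=7 picked index 8: u0 ∈ [7/473, 106/473)
j=8 picked index 8: u0 ∈ [-36/473, 63/473)
j=9 picked index 9: u0 ∈ [20/473, 31/473)
j=10 picked index 10: u0 ∈ [-12/473, 1/11)
intersection: [28/473, 31/473)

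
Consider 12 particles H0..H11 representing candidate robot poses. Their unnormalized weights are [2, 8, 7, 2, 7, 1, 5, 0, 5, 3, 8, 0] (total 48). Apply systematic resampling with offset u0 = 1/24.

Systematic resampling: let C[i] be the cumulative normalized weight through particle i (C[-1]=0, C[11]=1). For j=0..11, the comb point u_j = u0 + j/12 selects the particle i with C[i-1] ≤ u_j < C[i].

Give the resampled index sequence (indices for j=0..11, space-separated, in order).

1 1 2 2 3 4 5 6 8 9 10 10

C = [1/24, 5/24, 17/48, 19/48, 13/24, 9/16, 2/3, 2/3, 37/48, 5/6, 1, 1]
j=0: u_0=1/24 ∈ [1/24, 5/24) → index 1
j=1: u_1=1/8 ∈ [1/24, 5/24) → index 1
j=2: u_2=5/24 ∈ [5/24, 17/48) → index 2
j=3: u_3=7/24 ∈ [5/24, 17/48) → index 2
j=4: u_4=3/8 ∈ [17/48, 19/48) → index 3
j=5: u_5=11/24 ∈ [19/48, 13/24) → index 4
j=6: u_6=13/24 ∈ [13/24, 9/16) → index 5
j=7: u_7=5/8 ∈ [9/16, 2/3) → index 6
j=8: u_8=17/24 ∈ [2/3, 37/48) → index 8
j=9: u_9=19/24 ∈ [37/48, 5/6) → index 9
j=10: u_10=7/8 ∈ [5/6, 1) → index 10
j=11: u_11=23/24 ∈ [5/6, 1) → index 10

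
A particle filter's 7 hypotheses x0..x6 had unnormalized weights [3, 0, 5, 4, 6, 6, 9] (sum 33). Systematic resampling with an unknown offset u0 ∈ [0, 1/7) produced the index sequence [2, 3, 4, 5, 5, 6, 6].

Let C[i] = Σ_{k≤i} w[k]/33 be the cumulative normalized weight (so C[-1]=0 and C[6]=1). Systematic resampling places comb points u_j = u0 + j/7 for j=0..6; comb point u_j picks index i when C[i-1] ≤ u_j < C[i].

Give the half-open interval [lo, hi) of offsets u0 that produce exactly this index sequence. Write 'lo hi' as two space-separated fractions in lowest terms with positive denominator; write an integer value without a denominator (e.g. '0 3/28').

9/77 1/7

C = [1/11, 1/11, 8/33, 4/11, 6/11, 8/11, 1]
j=0 picked index 2: u0 ∈ [1/11, 8/33)
j=1 picked index 3: u0 ∈ [23/231, 17/77)
j=2 picked index 4: u0 ∈ [6/77, 20/77)
j=3 picked index 5: u0 ∈ [9/77, 23/77)
j=4 picked index 5: u0 ∈ [-2/77, 12/77)
j=5 picked index 6: u0 ∈ [1/77, 2/7)
j=6 picked index 6: u0 ∈ [-10/77, 1/7)
intersection: [9/77, 1/7)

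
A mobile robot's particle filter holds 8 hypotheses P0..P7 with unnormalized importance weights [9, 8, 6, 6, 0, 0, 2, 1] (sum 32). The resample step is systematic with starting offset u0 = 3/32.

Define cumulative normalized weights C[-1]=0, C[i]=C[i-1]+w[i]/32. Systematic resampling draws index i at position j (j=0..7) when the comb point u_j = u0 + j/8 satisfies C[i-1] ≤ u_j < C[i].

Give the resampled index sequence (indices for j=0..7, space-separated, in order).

0 0 1 1 2 3 3 7

C = [9/32, 17/32, 23/32, 29/32, 29/32, 29/32, 31/32, 1]
j=0: u_0=3/32 ∈ [0, 9/32) → index 0
j=1: u_1=7/32 ∈ [0, 9/32) → index 0
j=2: u_2=11/32 ∈ [9/32, 17/32) → index 1
j=3: u_3=15/32 ∈ [9/32, 17/32) → index 1
j=4: u_4=19/32 ∈ [17/32, 23/32) → index 2
j=5: u_5=23/32 ∈ [23/32, 29/32) → index 3
j=6: u_6=27/32 ∈ [23/32, 29/32) → index 3
j=7: u_7=31/32 ∈ [31/32, 1) → index 7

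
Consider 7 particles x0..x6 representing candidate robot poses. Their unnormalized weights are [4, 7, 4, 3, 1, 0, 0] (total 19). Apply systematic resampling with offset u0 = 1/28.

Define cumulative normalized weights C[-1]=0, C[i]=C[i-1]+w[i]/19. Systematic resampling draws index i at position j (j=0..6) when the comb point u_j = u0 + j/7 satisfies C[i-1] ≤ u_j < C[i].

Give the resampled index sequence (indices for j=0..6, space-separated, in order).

0 0 1 1 2 2 3

C = [4/19, 11/19, 15/19, 18/19, 1, 1, 1]
j=0: u_0=1/28 ∈ [0, 4/19) → index 0
j=1: u_1=5/28 ∈ [0, 4/19) → index 0
j=2: u_2=9/28 ∈ [4/19, 11/19) → index 1
j=3: u_3=13/28 ∈ [4/19, 11/19) → index 1
j=4: u_4=17/28 ∈ [11/19, 15/19) → index 2
j=5: u_5=3/4 ∈ [11/19, 15/19) → index 2
j=6: u_6=25/28 ∈ [15/19, 18/19) → index 3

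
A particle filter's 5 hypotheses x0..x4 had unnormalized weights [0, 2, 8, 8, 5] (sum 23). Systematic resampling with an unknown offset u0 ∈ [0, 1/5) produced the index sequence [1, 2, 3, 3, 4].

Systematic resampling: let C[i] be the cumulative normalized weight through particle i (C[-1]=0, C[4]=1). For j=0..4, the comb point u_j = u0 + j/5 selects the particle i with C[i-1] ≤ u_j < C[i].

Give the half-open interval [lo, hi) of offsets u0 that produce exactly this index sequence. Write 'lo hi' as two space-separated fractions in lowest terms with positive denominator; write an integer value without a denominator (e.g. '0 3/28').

4/115 2/23

C = [0, 2/23, 10/23, 18/23, 1]
j=0 picked index 1: u0 ∈ [0, 2/23)
j=1 picked index 2: u0 ∈ [-13/115, 27/115)
j=2 picked index 3: u0 ∈ [4/115, 44/115)
j=3 picked index 3: u0 ∈ [-19/115, 21/115)
j=4 picked index 4: u0 ∈ [-2/115, 1/5)
intersection: [4/115, 2/23)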